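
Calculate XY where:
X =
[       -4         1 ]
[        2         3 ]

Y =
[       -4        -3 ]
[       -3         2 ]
XY =
[       13        14 ]
[      -17         0 ]

Matrix multiplication: (XY)[i][j] = sum over k of X[i][k] * Y[k][j].
  (XY)[0][0] = (-4)*(-4) + (1)*(-3) = 13
  (XY)[0][1] = (-4)*(-3) + (1)*(2) = 14
  (XY)[1][0] = (2)*(-4) + (3)*(-3) = -17
  (XY)[1][1] = (2)*(-3) + (3)*(2) = 0
XY =
[       13        14 ]
[      -17         0 ]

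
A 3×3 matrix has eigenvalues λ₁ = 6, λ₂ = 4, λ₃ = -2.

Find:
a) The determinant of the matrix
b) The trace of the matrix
det = -48, trace = 8

Two standard eigenvalue identities:
- det(A) equals the product of the eigenvalues (counted with multiplicity).
- trace(A) equals the sum of the eigenvalues.
det(A) = (6)*(4)*(-2) = -48.
trace(A) = 6 + 4 - 2 = 8.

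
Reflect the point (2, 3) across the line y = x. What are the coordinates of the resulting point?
(3, 2)

Reflection across line y = x: (2, 3) → (3, 2)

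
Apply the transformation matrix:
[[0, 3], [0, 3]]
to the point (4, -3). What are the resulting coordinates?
(-9, -9)

Matrix multiplication:
[[0, 3], [0, 3]] × [4, -3]ᵀ
= [0×4 + 3×-3, 0×4 + 3×-3]ᵀ
= [-9.0000, -9.0000]ᵀ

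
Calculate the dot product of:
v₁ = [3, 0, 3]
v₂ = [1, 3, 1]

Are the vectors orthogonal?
6, No

The dot product is the sum of products of corresponding components.
v₁·v₂ = (3)*(1) + (0)*(3) + (3)*(1) = 3 + 0 + 3 = 6.
Two vectors are orthogonal iff their dot product is 0; here the dot product is 6, so the vectors are not orthogonal.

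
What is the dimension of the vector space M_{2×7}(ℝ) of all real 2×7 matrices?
Dimension = 14

A real 2×7 matrix is determined by its 2·7 = 14 independent entries.
A standard basis is {E_ij : 1 ≤ i ≤ 2, 1 ≤ j ≤ 7}, where E_ij has a 1 in position (i, j) and 0 elsewhere — there are 14 such matrices, and they are linearly independent and span M_{2×7}(ℝ).
Therefore dim(M_{2×7}(ℝ)) = 14.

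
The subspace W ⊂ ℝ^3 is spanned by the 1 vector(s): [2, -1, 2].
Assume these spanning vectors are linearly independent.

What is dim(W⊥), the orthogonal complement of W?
dim(W⊥) = 2

For any subspace W of ℝ^n, dim(W) + dim(W⊥) = n (the whole-space dimension).
Here the given 1 vectors are linearly independent, so dim(W) = 1.
Thus dim(W⊥) = n - dim(W) = 3 - 1 = 2.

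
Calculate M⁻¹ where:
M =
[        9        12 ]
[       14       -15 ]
det(M) = -303
M⁻¹ =
[    5/101     4/101 ]
[   14/303    -3/101 ]

For a 2×2 matrix M = [[a, b], [c, d]] with det(M) ≠ 0, M⁻¹ = (1/det(M)) * [[d, -b], [-c, a]].
det(M) = (9)*(-15) - (12)*(14) = -135 - 168 = -303.
M⁻¹ = (1/-303) * [[-15, -12], [-14, 9]].
Dividing each entry by -303 and reducing:
M⁻¹ =
[    5/101     4/101 ]
[   14/303    -3/101 ]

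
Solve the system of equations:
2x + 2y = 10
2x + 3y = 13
x = 2, y = 3

Use elimination (row reduction):
Equation 1: 2x + 2y = 10.
Equation 2: 2x + 3y = 13.
Multiply Eq1 by 2 and Eq2 by 2: 4x + 4y = 20;  4x + 6y = 26.
Subtract: (2)y = 6, so y = 3.
Back-substitute into Eq1: 2x + 2*(3) = 10, so x = 2.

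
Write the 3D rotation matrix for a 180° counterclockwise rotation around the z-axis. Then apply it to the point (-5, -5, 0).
R = [[-1, 0, 0], [0, -1, 0], [0, 0, 1]]; R·(-5, -5, 0) = (5, 5, 0)

Rotation matrix for 180° around z-axis:
cos(180°) = -1, sin(180°) = 0
R = [[-1, 0, 0], [0, -1, 0], [0, 0, 1]]
Apply to (-5, -5, 0): R·[-5, -5, 0]ᵀ = (5, 5, 0)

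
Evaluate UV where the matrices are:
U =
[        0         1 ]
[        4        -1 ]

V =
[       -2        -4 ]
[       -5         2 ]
UV =
[       -5         2 ]
[       -3       -18 ]

Matrix multiplication: (UV)[i][j] = sum over k of U[i][k] * V[k][j].
  (UV)[0][0] = (0)*(-2) + (1)*(-5) = -5
  (UV)[0][1] = (0)*(-4) + (1)*(2) = 2
  (UV)[1][0] = (4)*(-2) + (-1)*(-5) = -3
  (UV)[1][1] = (4)*(-4) + (-1)*(2) = -18
UV =
[       -5         2 ]
[       -3       -18 ]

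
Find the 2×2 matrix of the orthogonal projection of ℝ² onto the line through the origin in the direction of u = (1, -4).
[[1/17, -4/17], [-4/17, 16/17]]

The orthogonal projection onto the line spanned by a nonzero vector u = (a, b) has matrix P = (u uᵀ) / (uᵀ u) = (1/(a² + b²)) · [[a², ab], [ab, b²]].
Here u = (1, -4), so a² + b² = 1 + 16 = 17.
P = (1/17) · [[1, -4], [-4, 16]] = [[1/17, -4/17], [-4/17, 16/17]].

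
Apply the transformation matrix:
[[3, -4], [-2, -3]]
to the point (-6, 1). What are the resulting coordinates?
(-22, 9)

Matrix multiplication:
[[3, -4], [-2, -3]] × [-6, 1]ᵀ
= [3×-6 + -4×1, -2×-6 + -3×1]ᵀ
= [-22.0000, 9.0000]ᵀ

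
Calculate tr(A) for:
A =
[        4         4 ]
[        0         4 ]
tr(A) = 4 + 4 = 8

The trace of a square matrix is the sum of its diagonal entries.
Diagonal entries of A: A[0][0] = 4, A[1][1] = 4.
tr(A) = 4 + 4 = 8.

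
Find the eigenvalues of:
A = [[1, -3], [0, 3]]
λ = 1, 3

Solve det(A - λI) = 0. For a 2×2 matrix this is λ² - (trace)λ + det = 0.
trace(A) = 1 + 3 = 4.
det(A) = (1)*(3) - (-3)*(0) = 3 - 0 = 3.
Characteristic equation: λ² - (4)λ + (3) = 0.
Discriminant: (4)² - 4*(3) = 16 - 12 = 4.
Roots: λ = (4 ± √4) / 2 = 1, 3.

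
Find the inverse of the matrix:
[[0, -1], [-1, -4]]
[[4, -1], [-1, 0]]

For [[a,b],[c,d]], inverse = (1/det)·[[d,-b],[-c,a]]
det = 0·-4 - -1·-1 = -1
Inverse = (1/-1)·[[-4, 1], [1, 0]]
        = [[4, -1], [-1, 0]]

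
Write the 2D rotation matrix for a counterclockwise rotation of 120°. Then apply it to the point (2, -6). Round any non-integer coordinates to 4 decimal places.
R = [[-1/2, -√3/2], [√3/2, -1/2]]; R·(2, -6) = (4.1962, 4.7321)

Rotation matrix formula: R(θ) = [[cos θ, -sin θ], [sin θ, cos θ]]
For θ = 120°:
cos(120°) = -1/2
sin(120°) = √3/2
R = [[-1/2, -√3/2], [√3/2, -1/2]]
Apply to (2, -6): [-1/2·2 + (-√3/2)·-6, √3/2·2 + -1/2·-6] = (4.1962, 4.7321)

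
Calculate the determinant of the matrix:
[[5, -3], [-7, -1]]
-26

For a 2×2 matrix [[a, b], [c, d]], det = ad - bc
det = (5)(-1) - (-3)(-7) = -5 - 21 = -26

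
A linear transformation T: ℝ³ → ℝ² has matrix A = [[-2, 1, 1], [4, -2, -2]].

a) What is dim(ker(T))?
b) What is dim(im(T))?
dim(ker) = 2, dim(im) = 1

Observe that row 2 = -2 × row 1 (so the rows are linearly dependent).
Thus rank(A) = 1 (only one linearly independent row).
dim(im(T)) = rank(A) = 1.
By the rank-nullity theorem applied to T: ℝ³ → ℝ², rank(A) + nullity(A) = 3 (the domain dimension), so dim(ker(T)) = 3 - 1 = 2.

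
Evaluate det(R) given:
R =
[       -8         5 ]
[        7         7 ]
det(R) = -91

For a 2×2 matrix [[a, b], [c, d]], det = a*d - b*c.
det(R) = (-8)*(7) - (5)*(7) = -56 - 35 = -91.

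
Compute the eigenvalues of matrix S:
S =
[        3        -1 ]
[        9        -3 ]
λ = 0, 0

Solve det(S - λI) = 0. For a 2×2 matrix the characteristic equation is λ² - (trace)λ + det = 0.
trace(S) = a + d = 3 - 3 = 0.
det(S) = a*d - b*c = (3)*(-3) - (-1)*(9) = -9 + 9 = 0.
Characteristic equation: λ² - (0)λ + (0) = 0.
Discriminant = (0)² - 4*(0) = 0 - 0 = 0.
λ = (0 ± √0) / 2 = (0 ± 0) / 2 = 0, 0.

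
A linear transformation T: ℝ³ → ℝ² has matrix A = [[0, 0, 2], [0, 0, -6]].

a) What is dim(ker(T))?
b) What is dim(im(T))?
dim(ker) = 2, dim(im) = 1

Observe that row 2 = -3 × row 1 (so the rows are linearly dependent).
Thus rank(A) = 1 (only one linearly independent row).
dim(im(T)) = rank(A) = 1.
By the rank-nullity theorem applied to T: ℝ³ → ℝ², rank(A) + nullity(A) = 3 (the domain dimension), so dim(ker(T)) = 3 - 1 = 2.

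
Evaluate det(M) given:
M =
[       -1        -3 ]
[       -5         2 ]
det(M) = -17

For a 2×2 matrix [[a, b], [c, d]], det = a*d - b*c.
det(M) = (-1)*(2) - (-3)*(-5) = -2 - 15 = -17.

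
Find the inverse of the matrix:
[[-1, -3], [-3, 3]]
[[-1/4, -1/4], [-1/4, 1/12]]

For [[a,b],[c,d]], inverse = (1/det)·[[d,-b],[-c,a]]
det = -1·3 - -3·-3 = -12
Inverse = (1/-12)·[[3, 3], [3, -1]]
        = [[-1/4, -1/4], [-1/4, 1/12]]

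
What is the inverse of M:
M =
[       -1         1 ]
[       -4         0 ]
det(M) = 4
M⁻¹ =
[        0      -1/4 ]
[        1      -1/4 ]

For a 2×2 matrix M = [[a, b], [c, d]] with det(M) ≠ 0, M⁻¹ = (1/det(M)) * [[d, -b], [-c, a]].
det(M) = (-1)*(0) - (1)*(-4) = 0 + 4 = 4.
M⁻¹ = (1/4) * [[0, -1], [4, -1]].
Dividing each entry by 4 and reducing:
M⁻¹ =
[        0      -1/4 ]
[        1      -1/4 ]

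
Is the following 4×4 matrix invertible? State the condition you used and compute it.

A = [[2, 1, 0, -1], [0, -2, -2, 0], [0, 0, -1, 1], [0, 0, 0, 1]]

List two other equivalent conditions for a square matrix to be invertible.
Yes, invertible; det(A) = 4 ≠ 0. Equivalent conditions: rank(A) = 4; Ax = 0 has only the trivial solution; 0 is not an eigenvalue; the columns of A are linearly independent.

To check invertibility, compute det(A).
The given matrix is triangular, so det(A) equals the product of its diagonal entries = 4 ≠ 0.
Since det(A) ≠ 0, A is invertible.
Equivalent conditions for a square matrix A to be invertible:
- rank(A) = 4 (full rank).
- The homogeneous system Ax = 0 has only the trivial solution x = 0.
- 0 is not an eigenvalue of A.
- The columns (equivalently rows) of A are linearly independent.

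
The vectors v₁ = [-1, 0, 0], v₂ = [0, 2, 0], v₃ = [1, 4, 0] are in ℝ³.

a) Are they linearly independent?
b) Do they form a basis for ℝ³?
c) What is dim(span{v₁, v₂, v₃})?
Not independent, not a basis, dim(span) = 2

Check whether v₃ can be written as a linear combination of v₁ and v₂.
v₃ = (-1)·v₁ + (2)·v₂ = [1, 4, 0], so the three vectors are linearly dependent.
Thus they do not form a basis for ℝ³, and dim(span{v₁, v₂, v₃}) = 2 (spanned by v₁ and v₂).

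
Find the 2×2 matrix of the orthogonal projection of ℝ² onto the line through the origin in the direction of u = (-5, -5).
[[1/2, 1/2], [1/2, 1/2]]

The orthogonal projection onto the line spanned by a nonzero vector u = (a, b) has matrix P = (u uᵀ) / (uᵀ u) = (1/(a² + b²)) · [[a², ab], [ab, b²]].
Here u = (-5, -5), so a² + b² = 25 + 25 = 50.
P = (1/50) · [[25, 25], [25, 25]] = [[1/2, 1/2], [1/2, 1/2]].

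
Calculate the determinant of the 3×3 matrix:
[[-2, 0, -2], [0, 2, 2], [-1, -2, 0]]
-12

Expansion along first row:
det = -2·det([[2,2],[-2,0]]) - 0·det([[0,2],[-1,0]]) + -2·det([[0,2],[-1,-2]])
    = -2·(2·0 - 2·-2) - 0·(0·0 - 2·-1) + -2·(0·-2 - 2·-1)
    = -2·4 - 0·2 + -2·2
    = -8 + 0 + -4 = -12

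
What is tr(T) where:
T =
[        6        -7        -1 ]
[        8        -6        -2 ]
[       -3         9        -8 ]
tr(T) = 6 - 6 - 8 = -8

The trace of a square matrix is the sum of its diagonal entries.
Diagonal entries of T: T[0][0] = 6, T[1][1] = -6, T[2][2] = -8.
tr(T) = 6 - 6 - 8 = -8.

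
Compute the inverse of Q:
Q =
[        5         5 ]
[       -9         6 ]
det(Q) = 75
Q⁻¹ =
[     2/25     -1/15 ]
[     3/25      1/15 ]

For a 2×2 matrix Q = [[a, b], [c, d]] with det(Q) ≠ 0, Q⁻¹ = (1/det(Q)) * [[d, -b], [-c, a]].
det(Q) = (5)*(6) - (5)*(-9) = 30 + 45 = 75.
Q⁻¹ = (1/75) * [[6, -5], [9, 5]].
Dividing each entry by 75 and reducing:
Q⁻¹ =
[     2/25     -1/15 ]
[     3/25      1/15 ]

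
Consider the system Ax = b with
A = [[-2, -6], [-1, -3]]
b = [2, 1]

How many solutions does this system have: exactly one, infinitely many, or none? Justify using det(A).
Infinitely many solutions

det(A) = (-2)*(-3) - (-6)*(-1) = 0, so A is singular (column 2 is 3 times column 1).
b = [2, 1] = -1 * column 1 of A, so b lies in the column space of A.
A singular matrix whose right-hand side is in its column space gives a 1-parameter family of solutions — infinitely many.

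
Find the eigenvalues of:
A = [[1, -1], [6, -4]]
λ = -2, -1

Solve det(A - λI) = 0. For a 2×2 matrix this is λ² - (trace)λ + det = 0.
trace(A) = 1 - 4 = -3.
det(A) = (1)*(-4) - (-1)*(6) = -4 + 6 = 2.
Characteristic equation: λ² - (-3)λ + (2) = 0.
Discriminant: (-3)² - 4*(2) = 9 - 8 = 1.
Roots: λ = (-3 ± √1) / 2 = -2, -1.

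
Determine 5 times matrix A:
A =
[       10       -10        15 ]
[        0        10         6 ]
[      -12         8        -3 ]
5A =
[       50       -50        75 ]
[        0        50        30 ]
[      -60        40       -15 ]

Scalar multiplication is elementwise: (5A)[i][j] = 5 * A[i][j].
  (5A)[0][0] = 5 * (10) = 50
  (5A)[0][1] = 5 * (-10) = -50
  (5A)[0][2] = 5 * (15) = 75
  (5A)[1][0] = 5 * (0) = 0
  (5A)[1][1] = 5 * (10) = 50
  (5A)[1][2] = 5 * (6) = 30
  (5A)[2][0] = 5 * (-12) = -60
  (5A)[2][1] = 5 * (8) = 40
  (5A)[2][2] = 5 * (-3) = -15
5A =
[       50       -50        75 ]
[        0        50        30 ]
[      -60        40       -15 ]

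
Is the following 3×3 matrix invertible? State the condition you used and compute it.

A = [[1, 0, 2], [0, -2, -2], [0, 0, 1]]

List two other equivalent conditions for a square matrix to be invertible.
Yes, invertible; det(A) = -2 ≠ 0. Equivalent conditions: rank(A) = 3; Ax = 0 has only the trivial solution; 0 is not an eigenvalue; the columns of A are linearly independent.

To check invertibility, compute det(A).
The given matrix is triangular, so det(A) equals the product of its diagonal entries = -2 ≠ 0.
Since det(A) ≠ 0, A is invertible.
Equivalent conditions for a square matrix A to be invertible:
- rank(A) = 3 (full rank).
- The homogeneous system Ax = 0 has only the trivial solution x = 0.
- 0 is not an eigenvalue of A.
- The columns (equivalently rows) of A are linearly independent.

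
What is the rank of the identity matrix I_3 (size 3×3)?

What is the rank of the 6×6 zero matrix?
rank(I_3) = 3, rank(0) = 0

The identity I_3 has 3 columns that are the standard basis vectors e_1, …, e_3. These are linearly independent, so all 3 columns are pivots and rank(I_3) = 3.
The 6×6 zero matrix has every entry zero, so every row is the zero row and there are no pivots; rank(0) = 0.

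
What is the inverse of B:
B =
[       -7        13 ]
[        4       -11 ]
det(B) = 25
B⁻¹ =
[   -11/25    -13/25 ]
[    -4/25     -7/25 ]

For a 2×2 matrix B = [[a, b], [c, d]] with det(B) ≠ 0, B⁻¹ = (1/det(B)) * [[d, -b], [-c, a]].
det(B) = (-7)*(-11) - (13)*(4) = 77 - 52 = 25.
B⁻¹ = (1/25) * [[-11, -13], [-4, -7]].
Dividing each entry by 25 and reducing:
B⁻¹ =
[   -11/25    -13/25 ]
[    -4/25     -7/25 ]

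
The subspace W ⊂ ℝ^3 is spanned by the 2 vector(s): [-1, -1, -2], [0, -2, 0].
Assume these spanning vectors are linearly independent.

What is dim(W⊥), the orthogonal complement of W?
dim(W⊥) = 1

For any subspace W of ℝ^n, dim(W) + dim(W⊥) = n (the whole-space dimension).
Here the given 2 vectors are linearly independent, so dim(W) = 2.
Thus dim(W⊥) = n - dim(W) = 3 - 2 = 1.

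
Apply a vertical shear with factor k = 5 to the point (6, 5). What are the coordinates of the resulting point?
(6, 35)

Shear matrix for vertical shear with factor k = 5:
[[1, 0], [5, 1]]
Result: (6, 5) → (6, 35)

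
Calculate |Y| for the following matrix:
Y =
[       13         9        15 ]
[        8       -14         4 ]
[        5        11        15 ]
det(Y) = -1832

Expand along row 0 (cofactor expansion): det(Y) = a*(e*i - f*h) - b*(d*i - f*g) + c*(d*h - e*g), where the 3×3 is [[a, b, c], [d, e, f], [g, h, i]].
Minor M_00 = (-14)*(15) - (4)*(11) = -210 - 44 = -254.
Minor M_01 = (8)*(15) - (4)*(5) = 120 - 20 = 100.
Minor M_02 = (8)*(11) - (-14)*(5) = 88 + 70 = 158.
det(Y) = (13)*(-254) - (9)*(100) + (15)*(158) = -3302 - 900 + 2370 = -1832.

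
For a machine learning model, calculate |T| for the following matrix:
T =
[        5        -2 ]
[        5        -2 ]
det(T) = 0

For a 2×2 matrix [[a, b], [c, d]], det = a*d - b*c.
det(T) = (5)*(-2) - (-2)*(5) = -10 + 10 = 0.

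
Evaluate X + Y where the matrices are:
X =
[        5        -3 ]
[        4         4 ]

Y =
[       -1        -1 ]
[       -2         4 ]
X + Y =
[        4        -4 ]
[        2         8 ]

Matrix addition is elementwise: (X+Y)[i][j] = X[i][j] + Y[i][j].
  (X+Y)[0][0] = (5) + (-1) = 4
  (X+Y)[0][1] = (-3) + (-1) = -4
  (X+Y)[1][0] = (4) + (-2) = 2
  (X+Y)[1][1] = (4) + (4) = 8
X + Y =
[        4        -4 ]
[        2         8 ]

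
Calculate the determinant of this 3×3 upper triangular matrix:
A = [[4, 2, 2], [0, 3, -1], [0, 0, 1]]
12

The determinant of a triangular matrix is the product of its diagonal entries (the off-diagonal entries above the diagonal do not affect it).
det(A) = (4) * (3) * (1) = 12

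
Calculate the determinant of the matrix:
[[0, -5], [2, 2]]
10

For a 2×2 matrix [[a, b], [c, d]], det = ad - bc
det = (0)(2) - (-5)(2) = 0 - -10 = 10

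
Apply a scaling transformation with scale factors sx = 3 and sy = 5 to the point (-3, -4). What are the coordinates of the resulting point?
(-9, -20)

Scaling matrix:
[[3, 0], [0, 5]]
Result: (-3 × 3, -4 × 5) = (-9, -20)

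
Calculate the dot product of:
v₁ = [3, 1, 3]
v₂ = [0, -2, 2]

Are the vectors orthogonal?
4, No

The dot product is the sum of products of corresponding components.
v₁·v₂ = (3)*(0) + (1)*(-2) + (3)*(2) = 0 - 2 + 6 = 4.
Two vectors are orthogonal iff their dot product is 0; here the dot product is 4, so the vectors are not orthogonal.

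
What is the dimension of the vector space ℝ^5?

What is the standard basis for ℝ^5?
Dimension = 5; standard basis = {e_1, e_2, e_3, e_4, e_5}

ℝ^5 is the space of 5-tuples of real numbers; its dimension is 5.
The standard basis consists of 5 vectors: e_1, e_2, e_3, e_4, e_5, where e_i is the vector with 1 in position i and 0 elsewhere.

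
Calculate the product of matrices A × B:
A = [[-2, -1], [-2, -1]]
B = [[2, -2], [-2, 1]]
[[-2, 3], [-2, 3]]

Matrix multiplication:
C[0][0] = -2×2 + -1×-2 = -2
C[0][1] = -2×-2 + -1×1 = 3
C[1][0] = -2×2 + -1×-2 = -2
C[1][1] = -2×-2 + -1×1 = 3
Result: [[-2, 3], [-2, 3]]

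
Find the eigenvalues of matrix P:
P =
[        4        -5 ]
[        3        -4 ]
λ = -1, 1

Solve det(P - λI) = 0. For a 2×2 matrix the characteristic equation is λ² - (trace)λ + det = 0.
trace(P) = a + d = 4 - 4 = 0.
det(P) = a*d - b*c = (4)*(-4) - (-5)*(3) = -16 + 15 = -1.
Characteristic equation: λ² - (0)λ + (-1) = 0.
Discriminant = (0)² - 4*(-1) = 0 + 4 = 4.
λ = (0 ± √4) / 2 = (0 ± 2) / 2 = -1, 1.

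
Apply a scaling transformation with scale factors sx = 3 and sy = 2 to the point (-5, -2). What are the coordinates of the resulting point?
(-15, -4)

Scaling matrix:
[[3, 0], [0, 2]]
Result: (-5 × 3, -2 × 2) = (-15, -4)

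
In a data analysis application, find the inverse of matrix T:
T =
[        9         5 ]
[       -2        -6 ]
det(T) = -44
T⁻¹ =
[     3/22      5/44 ]
[    -1/22     -9/44 ]

For a 2×2 matrix T = [[a, b], [c, d]] with det(T) ≠ 0, T⁻¹ = (1/det(T)) * [[d, -b], [-c, a]].
det(T) = (9)*(-6) - (5)*(-2) = -54 + 10 = -44.
T⁻¹ = (1/-44) * [[-6, -5], [2, 9]].
Dividing each entry by -44 and reducing:
T⁻¹ =
[     3/22      5/44 ]
[    -1/22     -9/44 ]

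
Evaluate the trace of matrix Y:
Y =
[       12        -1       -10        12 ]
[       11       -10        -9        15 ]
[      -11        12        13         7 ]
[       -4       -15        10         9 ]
tr(Y) = 12 - 10 + 13 + 9 = 24

The trace of a square matrix is the sum of its diagonal entries.
Diagonal entries of Y: Y[0][0] = 12, Y[1][1] = -10, Y[2][2] = 13, Y[3][3] = 9.
tr(Y) = 12 - 10 + 13 + 9 = 24.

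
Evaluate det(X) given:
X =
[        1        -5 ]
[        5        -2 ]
det(X) = 23

For a 2×2 matrix [[a, b], [c, d]], det = a*d - b*c.
det(X) = (1)*(-2) - (-5)*(5) = -2 + 25 = 23.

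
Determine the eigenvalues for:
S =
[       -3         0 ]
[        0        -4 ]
λ = -4, -3

Solve det(S - λI) = 0. For a 2×2 matrix the characteristic equation is λ² - (trace)λ + det = 0.
trace(S) = a + d = -3 - 4 = -7.
det(S) = a*d - b*c = (-3)*(-4) - (0)*(0) = 12 - 0 = 12.
Characteristic equation: λ² - (-7)λ + (12) = 0.
Discriminant = (-7)² - 4*(12) = 49 - 48 = 1.
λ = (-7 ± √1) / 2 = (-7 ± 1) / 2 = -4, -3.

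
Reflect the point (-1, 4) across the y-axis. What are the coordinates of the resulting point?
(1, 4)

Reflection across y-axis: (-1, 4) → (1, 4)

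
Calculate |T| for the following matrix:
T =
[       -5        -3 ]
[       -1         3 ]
det(T) = -18

For a 2×2 matrix [[a, b], [c, d]], det = a*d - b*c.
det(T) = (-5)*(3) - (-3)*(-1) = -15 - 3 = -18.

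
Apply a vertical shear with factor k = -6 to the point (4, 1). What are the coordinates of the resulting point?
(4, -23)

Shear matrix for vertical shear with factor k = -6:
[[1, 0], [-6, 1]]
Result: (4, 1) → (4, -23)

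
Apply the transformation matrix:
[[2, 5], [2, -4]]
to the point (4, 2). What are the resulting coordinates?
(18, 0)

Matrix multiplication:
[[2, 5], [2, -4]] × [4, 2]ᵀ
= [2×4 + 5×2, 2×4 + -4×2]ᵀ
= [18.0000, 0.0000]ᵀ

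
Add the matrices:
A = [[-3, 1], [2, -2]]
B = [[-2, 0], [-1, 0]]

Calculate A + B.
[[-5, 1], [1, -2]]

Add corresponding elements:
(-3)+(-2)=-5
(1)+(0)=1
(2)+(-1)=1
(-2)+(0)=-2
A + B = [[-5, 1], [1, -2]]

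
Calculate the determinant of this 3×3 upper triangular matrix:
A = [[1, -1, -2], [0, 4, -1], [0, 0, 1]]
4

The determinant of a triangular matrix is the product of its diagonal entries (the off-diagonal entries above the diagonal do not affect it).
det(A) = (1) * (4) * (1) = 4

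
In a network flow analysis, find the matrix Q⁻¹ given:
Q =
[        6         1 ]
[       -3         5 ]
det(Q) = 33
Q⁻¹ =
[     5/33     -1/33 ]
[     1/11      2/11 ]

For a 2×2 matrix Q = [[a, b], [c, d]] with det(Q) ≠ 0, Q⁻¹ = (1/det(Q)) * [[d, -b], [-c, a]].
det(Q) = (6)*(5) - (1)*(-3) = 30 + 3 = 33.
Q⁻¹ = (1/33) * [[5, -1], [3, 6]].
Dividing each entry by 33 and reducing:
Q⁻¹ =
[     5/33     -1/33 ]
[     1/11      2/11 ]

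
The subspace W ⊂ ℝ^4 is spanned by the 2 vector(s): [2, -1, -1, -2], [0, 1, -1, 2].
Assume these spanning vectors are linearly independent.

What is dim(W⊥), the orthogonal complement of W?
dim(W⊥) = 2

For any subspace W of ℝ^n, dim(W) + dim(W⊥) = n (the whole-space dimension).
Here the given 2 vectors are linearly independent, so dim(W) = 2.
Thus dim(W⊥) = n - dim(W) = 4 - 2 = 2.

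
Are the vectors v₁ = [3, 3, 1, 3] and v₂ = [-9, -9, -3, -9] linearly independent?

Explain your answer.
No, linearly dependent (v₂ = -3·v₁)

Check whether there is a scalar k with v₂ = k·v₁.
Comparing components, k = -3 satisfies -3·[3, 3, 1, 3] = [-9, -9, -3, -9].
Since v₂ is a scalar multiple of v₁, the two vectors are linearly dependent.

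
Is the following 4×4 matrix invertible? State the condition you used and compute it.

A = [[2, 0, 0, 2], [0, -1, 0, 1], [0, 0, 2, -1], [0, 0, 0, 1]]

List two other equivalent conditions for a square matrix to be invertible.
Yes, invertible; det(A) = -4 ≠ 0. Equivalent conditions: rank(A) = 4; Ax = 0 has only the trivial solution; 0 is not an eigenvalue; the columns of A are linearly independent.

To check invertibility, compute det(A).
The given matrix is triangular, so det(A) equals the product of its diagonal entries = -4 ≠ 0.
Since det(A) ≠ 0, A is invertible.
Equivalent conditions for a square matrix A to be invertible:
- rank(A) = 4 (full rank).
- The homogeneous system Ax = 0 has only the trivial solution x = 0.
- 0 is not an eigenvalue of A.
- The columns (equivalently rows) of A are linearly independent.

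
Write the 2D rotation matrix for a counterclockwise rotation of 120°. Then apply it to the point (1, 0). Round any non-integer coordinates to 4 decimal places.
R = [[-1/2, -√3/2], [√3/2, -1/2]]; R·(1, 0) = (-0.5000, 0.8660)

Rotation matrix formula: R(θ) = [[cos θ, -sin θ], [sin θ, cos θ]]
For θ = 120°:
cos(120°) = -1/2
sin(120°) = √3/2
R = [[-1/2, -√3/2], [√3/2, -1/2]]
Apply to (1, 0): [-1/2·1 + (-√3/2)·0, √3/2·1 + -1/2·0] = (-0.5000, 0.8660)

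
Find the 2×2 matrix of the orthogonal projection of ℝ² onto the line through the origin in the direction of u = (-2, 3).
[[4/13, -6/13], [-6/13, 9/13]]

The orthogonal projection onto the line spanned by a nonzero vector u = (a, b) has matrix P = (u uᵀ) / (uᵀ u) = (1/(a² + b²)) · [[a², ab], [ab, b²]].
Here u = (-2, 3), so a² + b² = 4 + 9 = 13.
P = (1/13) · [[4, -6], [-6, 9]] = [[4/13, -6/13], [-6/13, 9/13]].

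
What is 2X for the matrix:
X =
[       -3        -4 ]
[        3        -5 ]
2X =
[       -6        -8 ]
[        6       -10 ]

Scalar multiplication is elementwise: (2X)[i][j] = 2 * X[i][j].
  (2X)[0][0] = 2 * (-3) = -6
  (2X)[0][1] = 2 * (-4) = -8
  (2X)[1][0] = 2 * (3) = 6
  (2X)[1][1] = 2 * (-5) = -10
2X =
[       -6        -8 ]
[        6       -10 ]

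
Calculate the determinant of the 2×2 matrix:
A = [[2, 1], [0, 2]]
4

For A = [[a, b], [c, d]], det(A) = a*d - b*c.
det(A) = (2)*(2) - (1)*(0) = 4 - 0 = 4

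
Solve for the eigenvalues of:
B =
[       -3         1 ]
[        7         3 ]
λ = -4, 4

Solve det(B - λI) = 0. For a 2×2 matrix the characteristic equation is λ² - (trace)λ + det = 0.
trace(B) = a + d = -3 + 3 = 0.
det(B) = a*d - b*c = (-3)*(3) - (1)*(7) = -9 - 7 = -16.
Characteristic equation: λ² - (0)λ + (-16) = 0.
Discriminant = (0)² - 4*(-16) = 0 + 64 = 64.
λ = (0 ± √64) / 2 = (0 ± 8) / 2 = -4, 4.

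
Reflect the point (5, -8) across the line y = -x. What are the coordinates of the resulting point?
(8, -5)

Reflection across line y = -x: (5, -8) → (8, -5)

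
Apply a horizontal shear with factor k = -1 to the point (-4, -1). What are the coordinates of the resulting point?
(-3, -1)

Shear matrix for horizontal shear with factor k = -1:
[[1, -1], [0, 1]]
Result: (-4, -1) → (-3, -1)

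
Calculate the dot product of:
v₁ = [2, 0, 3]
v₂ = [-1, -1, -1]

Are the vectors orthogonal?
-5, No

The dot product is the sum of products of corresponding components.
v₁·v₂ = (2)*(-1) + (0)*(-1) + (3)*(-1) = -2 + 0 - 3 = -5.
Two vectors are orthogonal iff their dot product is 0; here the dot product is -5, so the vectors are not orthogonal.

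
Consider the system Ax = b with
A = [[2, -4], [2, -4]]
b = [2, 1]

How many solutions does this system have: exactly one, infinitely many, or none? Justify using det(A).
No solution

det(A) = (2)*(-4) - (-4)*(2) = 0, so A is singular.
The column space of A is span(column 1) = span([2, 2]).
b = [2, 1] is not a scalar multiple of column 1, so b ∉ column space and the system is inconsistent — no solution.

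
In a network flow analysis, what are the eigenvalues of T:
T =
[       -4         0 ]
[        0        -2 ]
λ = -4, -2

Solve det(T - λI) = 0. For a 2×2 matrix the characteristic equation is λ² - (trace)λ + det = 0.
trace(T) = a + d = -4 - 2 = -6.
det(T) = a*d - b*c = (-4)*(-2) - (0)*(0) = 8 - 0 = 8.
Characteristic equation: λ² - (-6)λ + (8) = 0.
Discriminant = (-6)² - 4*(8) = 36 - 32 = 4.
λ = (-6 ± √4) / 2 = (-6 ± 2) / 2 = -4, -2.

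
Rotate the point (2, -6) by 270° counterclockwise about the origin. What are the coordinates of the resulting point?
(-6, -2)

Rotation matrix R(θ) = [[cos θ, -sin θ], [sin θ, cos θ]]; for θ = 270°:
R = [[0, 1], [-1, 0]]
Result: R × [2, -6]ᵀ = [0·2 + (1)·-6, -1·2 + (0)·-6]ᵀ = (-6, -2)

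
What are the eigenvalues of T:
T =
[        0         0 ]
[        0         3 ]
λ = 0, 3

Solve det(T - λI) = 0. For a 2×2 matrix the characteristic equation is λ² - (trace)λ + det = 0.
trace(T) = a + d = 0 + 3 = 3.
det(T) = a*d - b*c = (0)*(3) - (0)*(0) = 0 - 0 = 0.
Characteristic equation: λ² - (3)λ + (0) = 0.
Discriminant = (3)² - 4*(0) = 9 - 0 = 9.
λ = (3 ± √9) / 2 = (3 ± 3) / 2 = 0, 3.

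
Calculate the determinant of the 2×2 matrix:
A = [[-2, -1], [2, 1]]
0

For A = [[a, b], [c, d]], det(A) = a*d - b*c.
det(A) = (-2)*(1) - (-1)*(2) = -2 - -2 = 0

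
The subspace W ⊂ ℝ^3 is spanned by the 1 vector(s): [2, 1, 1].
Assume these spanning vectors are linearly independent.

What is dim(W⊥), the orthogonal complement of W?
dim(W⊥) = 2

For any subspace W of ℝ^n, dim(W) + dim(W⊥) = n (the whole-space dimension).
Here the given 1 vectors are linearly independent, so dim(W) = 1.
Thus dim(W⊥) = n - dim(W) = 3 - 1 = 2.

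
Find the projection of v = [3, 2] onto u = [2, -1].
[8/5, -4/5]

The projection of v onto u is proj_u(v) = ((v·u) / (u·u)) · u.
v·u = (3)*(2) + (2)*(-1) = 4.
u·u = (2)*(2) + (-1)*(-1) = 5.
coefficient = 4 / 5 = 4/5.
proj_u(v) = 4/5 · [2, -1] = [8/5, -4/5].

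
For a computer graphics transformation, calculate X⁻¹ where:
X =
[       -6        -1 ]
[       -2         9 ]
det(X) = -56
X⁻¹ =
[    -9/56     -1/56 ]
[    -1/28      3/28 ]

For a 2×2 matrix X = [[a, b], [c, d]] with det(X) ≠ 0, X⁻¹ = (1/det(X)) * [[d, -b], [-c, a]].
det(X) = (-6)*(9) - (-1)*(-2) = -54 - 2 = -56.
X⁻¹ = (1/-56) * [[9, 1], [2, -6]].
Dividing each entry by -56 and reducing:
X⁻¹ =
[    -9/56     -1/56 ]
[    -1/28      3/28 ]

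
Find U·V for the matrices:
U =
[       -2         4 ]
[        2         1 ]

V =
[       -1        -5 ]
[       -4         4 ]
UV =
[      -14        26 ]
[       -6        -6 ]

Matrix multiplication: (UV)[i][j] = sum over k of U[i][k] * V[k][j].
  (UV)[0][0] = (-2)*(-1) + (4)*(-4) = -14
  (UV)[0][1] = (-2)*(-5) + (4)*(4) = 26
  (UV)[1][0] = (2)*(-1) + (1)*(-4) = -6
  (UV)[1][1] = (2)*(-5) + (1)*(4) = -6
UV =
[      -14        26 ]
[       -6        -6 ]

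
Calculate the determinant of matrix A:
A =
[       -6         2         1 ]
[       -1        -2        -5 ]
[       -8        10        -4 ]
det(A) = -302

Expand along row 0 (cofactor expansion): det(A) = a*(e*i - f*h) - b*(d*i - f*g) + c*(d*h - e*g), where the 3×3 is [[a, b, c], [d, e, f], [g, h, i]].
Minor M_00 = (-2)*(-4) - (-5)*(10) = 8 + 50 = 58.
Minor M_01 = (-1)*(-4) - (-5)*(-8) = 4 - 40 = -36.
Minor M_02 = (-1)*(10) - (-2)*(-8) = -10 - 16 = -26.
det(A) = (-6)*(58) - (2)*(-36) + (1)*(-26) = -348 + 72 - 26 = -302.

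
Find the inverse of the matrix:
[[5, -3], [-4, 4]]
[[1/2, 3/8], [1/2, 5/8]]

For [[a,b],[c,d]], inverse = (1/det)·[[d,-b],[-c,a]]
det = 5·4 - -3·-4 = 8
Inverse = (1/8)·[[4, 3], [4, 5]]
        = [[1/2, 3/8], [1/2, 5/8]]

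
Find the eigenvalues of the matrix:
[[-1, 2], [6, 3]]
λ = -3 and λ = 5

Characteristic equation: det(A - λI) = 0
λ² - (trace)λ + (det) = 0
λ² - (2)λ + (-15) = 0
λ² - 2λ - 15 = 0
Solving: λ = -3, 5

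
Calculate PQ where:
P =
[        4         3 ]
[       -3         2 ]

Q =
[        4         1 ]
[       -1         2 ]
PQ =
[       13        10 ]
[      -14         1 ]

Matrix multiplication: (PQ)[i][j] = sum over k of P[i][k] * Q[k][j].
  (PQ)[0][0] = (4)*(4) + (3)*(-1) = 13
  (PQ)[0][1] = (4)*(1) + (3)*(2) = 10
  (PQ)[1][0] = (-3)*(4) + (2)*(-1) = -14
  (PQ)[1][1] = (-3)*(1) + (2)*(2) = 1
PQ =
[       13        10 ]
[      -14         1 ]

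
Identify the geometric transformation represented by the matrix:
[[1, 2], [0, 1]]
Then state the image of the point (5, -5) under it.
horizontal shear with factor 2; image of (5, -5) is (-5, -5)

The matrix [[1, k], [0, 1]] sends (x, y) to (x + 2y, y), leaving the y-coordinate fixed: a horizontal shear.
The matrix [[1, 2], [0, 1]] represents: horizontal shear with factor 2.
Applying it to (5, -5): [1·5 + 2·-5, 0·5 + 1·-5] = (-5, -5).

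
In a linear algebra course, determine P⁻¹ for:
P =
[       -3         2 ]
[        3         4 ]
det(P) = -18
P⁻¹ =
[     -2/9       1/9 ]
[      1/6       1/6 ]

For a 2×2 matrix P = [[a, b], [c, d]] with det(P) ≠ 0, P⁻¹ = (1/det(P)) * [[d, -b], [-c, a]].
det(P) = (-3)*(4) - (2)*(3) = -12 - 6 = -18.
P⁻¹ = (1/-18) * [[4, -2], [-3, -3]].
Dividing each entry by -18 and reducing:
P⁻¹ =
[     -2/9       1/9 ]
[      1/6       1/6 ]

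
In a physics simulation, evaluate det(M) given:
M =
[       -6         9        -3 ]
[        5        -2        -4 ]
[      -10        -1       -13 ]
det(M) = 888

Expand along row 0 (cofactor expansion): det(M) = a*(e*i - f*h) - b*(d*i - f*g) + c*(d*h - e*g), where the 3×3 is [[a, b, c], [d, e, f], [g, h, i]].
Minor M_00 = (-2)*(-13) - (-4)*(-1) = 26 - 4 = 22.
Minor M_01 = (5)*(-13) - (-4)*(-10) = -65 - 40 = -105.
Minor M_02 = (5)*(-1) - (-2)*(-10) = -5 - 20 = -25.
det(M) = (-6)*(22) - (9)*(-105) + (-3)*(-25) = -132 + 945 + 75 = 888.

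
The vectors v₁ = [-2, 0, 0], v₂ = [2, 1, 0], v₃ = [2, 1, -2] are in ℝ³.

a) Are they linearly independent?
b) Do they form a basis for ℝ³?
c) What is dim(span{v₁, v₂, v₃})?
Yes independent, yes basis, dim = 3

Stack v₁, v₂, v₃ as rows of a 3×3 matrix.
[[-2, 0, 0]; [2, 1, 0]; [2, 1, -2]] is already lower triangular with nonzero diagonal entries (-2, 1, -2), so its determinant is the product of the diagonal entries, det = (-2)·(1)·(-2) = 4 ≠ 0, and the rows are linearly independent.
Three linearly independent vectors in ℝ³ form a basis for ℝ³, so dim(span{v₁,v₂,v₃}) = 3.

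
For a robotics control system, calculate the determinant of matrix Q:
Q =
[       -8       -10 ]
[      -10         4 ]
det(Q) = -132

For a 2×2 matrix [[a, b], [c, d]], det = a*d - b*c.
det(Q) = (-8)*(4) - (-10)*(-10) = -32 - 100 = -132.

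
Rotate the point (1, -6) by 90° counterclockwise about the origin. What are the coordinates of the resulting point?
(6, 1)

Rotation matrix R(θ) = [[cos θ, -sin θ], [sin θ, cos θ]]; for θ = 90°:
R = [[0, -1], [1, 0]]
Result: R × [1, -6]ᵀ = [0·1 + (-1)·-6, 1·1 + (0)·-6]ᵀ = (6, 1)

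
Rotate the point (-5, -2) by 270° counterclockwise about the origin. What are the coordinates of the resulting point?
(-2, 5)

Rotation matrix R(θ) = [[cos θ, -sin θ], [sin θ, cos θ]]; for θ = 270°:
R = [[0, 1], [-1, 0]]
Result: R × [-5, -2]ᵀ = [0·-5 + (1)·-2, -1·-5 + (0)·-2]ᵀ = (-2, 5)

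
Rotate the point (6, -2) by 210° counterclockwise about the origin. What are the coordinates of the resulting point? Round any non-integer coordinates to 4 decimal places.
(-6.1962, -1.2679)

Rotation matrix R(θ) = [[cos θ, -sin θ], [sin θ, cos θ]]; for θ = 210°:
R = [[-√3/2, 1/2], [-1/2, -√3/2]]
Result: R × [6, -2]ᵀ = [-√3/2·6 + (1/2)·-2, -1/2·6 + (-√3/2)·-2]ᵀ = (-6.1962, -1.2679)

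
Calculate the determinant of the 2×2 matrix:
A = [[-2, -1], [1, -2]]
5

For A = [[a, b], [c, d]], det(A) = a*d - b*c.
det(A) = (-2)*(-2) - (-1)*(1) = 4 - -1 = 5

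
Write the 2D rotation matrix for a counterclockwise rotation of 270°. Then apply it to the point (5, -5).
R = [[0, 1], [-1, 0]]; R·(5, -5) = (-5, -5)

Rotation matrix formula: R(θ) = [[cos θ, -sin θ], [sin θ, cos θ]]
For θ = 270°:
cos(270°) = 0
sin(270°) = -1
R = [[0, 1], [-1, 0]]
Apply to (5, -5): [0·5 + (1)·-5, -1·5 + 0·-5] = (-5, -5)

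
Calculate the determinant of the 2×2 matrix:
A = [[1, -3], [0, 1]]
1

For A = [[a, b], [c, d]], det(A) = a*d - b*c.
det(A) = (1)*(1) - (-3)*(0) = 1 - 0 = 1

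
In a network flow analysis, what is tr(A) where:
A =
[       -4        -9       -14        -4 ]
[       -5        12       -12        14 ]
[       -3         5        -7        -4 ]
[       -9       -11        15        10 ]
tr(A) = -4 + 12 - 7 + 10 = 11

The trace of a square matrix is the sum of its diagonal entries.
Diagonal entries of A: A[0][0] = -4, A[1][1] = 12, A[2][2] = -7, A[3][3] = 10.
tr(A) = -4 + 12 - 7 + 10 = 11.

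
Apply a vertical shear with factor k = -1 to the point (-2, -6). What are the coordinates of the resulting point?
(-2, -4)

Shear matrix for vertical shear with factor k = -1:
[[1, 0], [-1, 1]]
Result: (-2, -6) → (-2, -4)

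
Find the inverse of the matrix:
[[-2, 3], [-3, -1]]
[[-1/11, -3/11], [3/11, -2/11]]

For [[a,b],[c,d]], inverse = (1/det)·[[d,-b],[-c,a]]
det = -2·-1 - 3·-3 = 11
Inverse = (1/11)·[[-1, -3], [3, -2]]
        = [[-1/11, -3/11], [3/11, -2/11]]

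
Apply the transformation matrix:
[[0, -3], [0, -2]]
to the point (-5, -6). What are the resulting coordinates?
(18, 12)

Matrix multiplication:
[[0, -3], [0, -2]] × [-5, -6]ᵀ
= [0×-5 + -3×-6, 0×-5 + -2×-6]ᵀ
= [18.0000, 12.0000]ᵀ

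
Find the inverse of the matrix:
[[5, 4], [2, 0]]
[[0, 1/2], [1/4, -5/8]]

For [[a,b],[c,d]], inverse = (1/det)·[[d,-b],[-c,a]]
det = 5·0 - 4·2 = -8
Inverse = (1/-8)·[[0, -4], [-2, 5]]
        = [[0, 1/2], [1/4, -5/8]]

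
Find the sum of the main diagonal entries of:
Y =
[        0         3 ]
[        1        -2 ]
tr(Y) = 0 - 2 = -2

The trace of a square matrix is the sum of its diagonal entries.
Diagonal entries of Y: Y[0][0] = 0, Y[1][1] = -2.
tr(Y) = 0 - 2 = -2.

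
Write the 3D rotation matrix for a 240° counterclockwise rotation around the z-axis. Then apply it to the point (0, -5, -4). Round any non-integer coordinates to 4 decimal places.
R = [[-1/2, √3/2, 0], [-√3/2, -1/2, 0], [0, 0, 1]]; R·(0, -5, -4) = (-4.3301, 2.5000, -4.0000)

Rotation matrix for 240° around z-axis:
cos(240°) = -1/2, sin(240°) = -√3/2
R = [[-1/2, √3/2, 0], [-√3/2, -1/2, 0], [0, 0, 1]]
Apply to (0, -5, -4): R·[0, -5, -4]ᵀ = (-4.3301, 2.5000, -4.0000)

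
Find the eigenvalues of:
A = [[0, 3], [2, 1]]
λ = -2, 3

Solve det(A - λI) = 0. For a 2×2 matrix this is λ² - (trace)λ + det = 0.
trace(A) = 0 + 1 = 1.
det(A) = (0)*(1) - (3)*(2) = 0 - 6 = -6.
Characteristic equation: λ² - (1)λ + (-6) = 0.
Discriminant: (1)² - 4*(-6) = 1 + 24 = 25.
Roots: λ = (1 ± √25) / 2 = -2, 3.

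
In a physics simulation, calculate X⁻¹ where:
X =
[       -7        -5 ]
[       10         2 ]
det(X) = 36
X⁻¹ =
[     1/18      5/36 ]
[    -5/18     -7/36 ]

For a 2×2 matrix X = [[a, b], [c, d]] with det(X) ≠ 0, X⁻¹ = (1/det(X)) * [[d, -b], [-c, a]].
det(X) = (-7)*(2) - (-5)*(10) = -14 + 50 = 36.
X⁻¹ = (1/36) * [[2, 5], [-10, -7]].
Dividing each entry by 36 and reducing:
X⁻¹ =
[     1/18      5/36 ]
[    -5/18     -7/36 ]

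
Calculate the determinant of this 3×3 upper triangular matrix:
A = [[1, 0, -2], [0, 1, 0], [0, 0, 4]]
4

The determinant of a triangular matrix is the product of its diagonal entries (the off-diagonal entries above the diagonal do not affect it).
det(A) = (1) * (1) * (4) = 4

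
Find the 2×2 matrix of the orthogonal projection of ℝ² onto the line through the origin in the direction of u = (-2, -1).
[[4/5, 2/5], [2/5, 1/5]]

The orthogonal projection onto the line spanned by a nonzero vector u = (a, b) has matrix P = (u uᵀ) / (uᵀ u) = (1/(a² + b²)) · [[a², ab], [ab, b²]].
Here u = (-2, -1), so a² + b² = 4 + 1 = 5.
P = (1/5) · [[4, 2], [2, 1]] = [[4/5, 2/5], [2/5, 1/5]].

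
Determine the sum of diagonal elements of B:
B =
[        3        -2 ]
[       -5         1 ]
tr(B) = 3 + 1 = 4

The trace of a square matrix is the sum of its diagonal entries.
Diagonal entries of B: B[0][0] = 3, B[1][1] = 1.
tr(B) = 3 + 1 = 4.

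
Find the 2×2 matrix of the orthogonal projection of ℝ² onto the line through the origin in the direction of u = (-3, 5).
[[9/34, -15/34], [-15/34, 25/34]]

The orthogonal projection onto the line spanned by a nonzero vector u = (a, b) has matrix P = (u uᵀ) / (uᵀ u) = (1/(a² + b²)) · [[a², ab], [ab, b²]].
Here u = (-3, 5), so a² + b² = 9 + 25 = 34.
P = (1/34) · [[9, -15], [-15, 25]] = [[9/34, -15/34], [-15/34, 25/34]].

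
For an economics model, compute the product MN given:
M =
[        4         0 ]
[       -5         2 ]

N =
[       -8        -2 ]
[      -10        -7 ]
MN =
[      -32        -8 ]
[       20        -4 ]

Matrix multiplication: (MN)[i][j] = sum over k of M[i][k] * N[k][j].
  (MN)[0][0] = (4)*(-8) + (0)*(-10) = -32
  (MN)[0][1] = (4)*(-2) + (0)*(-7) = -8
  (MN)[1][0] = (-5)*(-8) + (2)*(-10) = 20
  (MN)[1][1] = (-5)*(-2) + (2)*(-7) = -4
MN =
[      -32        -8 ]
[       20        -4 ]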